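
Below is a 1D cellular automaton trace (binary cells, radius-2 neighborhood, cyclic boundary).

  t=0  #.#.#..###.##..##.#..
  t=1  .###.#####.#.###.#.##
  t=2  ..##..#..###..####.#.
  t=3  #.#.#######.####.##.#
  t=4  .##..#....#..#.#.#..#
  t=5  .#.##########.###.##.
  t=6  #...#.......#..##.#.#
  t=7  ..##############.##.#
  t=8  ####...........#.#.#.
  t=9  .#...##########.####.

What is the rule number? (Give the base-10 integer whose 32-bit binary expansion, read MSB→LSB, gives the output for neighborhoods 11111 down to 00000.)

  #####|.  b31=0 t=1,i=7
  ####.|.  b30=0 t=1,i=8
  ###.#|#  b29=1 t=0,i=9
  ###..|.  b28=0 t=2,i=11
  ##.##|.  b27=0 t=0,i=10
  ##.#.|#  b26=1 t=0,i=17
  ##..#|#  b25=1 t=0,i=13
  ##...|.  b24=0 t=6,i=1
  #.###|.  b23=0 t=1,i=1
  #.##.|#  b22=1 t=0,i=11
  #.#.#|#  b21=1 t=0,i=2
  #.#..|.  b20=0 t=0,i=4
  #..##|#  b19=1 t=0,i=6
  #..#.|#  b18=1 t=0,i=20
  #...#|#  b17=1 t=2,i=0
  #....|#  b16=1 t=4,i=7
  .####|#  b15=1 t=1,i=6
  .###.|#  b14=1 t=0,i=8
  .##.#|.  b13=0 t=0,i=16
  .##..|.  b12=0 t=0,i=12
  .#.##|.  b11=0 t=1,i=12
  .#.#.|#  b10=1 t=0,i=1
  .#..#|#  b9=1 t=0,i=5
  .#...|#  b8=1 t=2,i=20
  ..###|#  b7=1 t=0,i=7
  ..##.|#  b6=1 t=0,i=15
  ..#.#|.  b5=0 t=0,i=0
  ..#..|#  b4=1 t=2,i=6
  ...##|.  b3=0 t=2,i=1
  ...#.|#  b2=1 t=4,i=9
  ....#|#  b1=1 t=4,i=8
  .....|#  b0=1 t=6,i=7
  bits 00100110011011111100011111010111 = 644859863

644859863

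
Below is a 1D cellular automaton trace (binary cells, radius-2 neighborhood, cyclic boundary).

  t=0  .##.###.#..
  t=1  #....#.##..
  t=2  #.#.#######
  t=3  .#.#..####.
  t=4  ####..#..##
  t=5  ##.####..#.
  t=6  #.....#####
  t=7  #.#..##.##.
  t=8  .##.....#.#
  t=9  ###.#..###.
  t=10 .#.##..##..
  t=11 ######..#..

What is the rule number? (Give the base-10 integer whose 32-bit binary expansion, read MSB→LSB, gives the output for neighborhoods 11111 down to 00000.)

2522176700

  nb #####: next=#  (t=2,i=6, bit31=1)
  nb ####.: next=.  (t=2,i=10, bit30=0)
  nb ###.#: next=.  (t=0,i=6, bit29=0)
  nb ###..: next=#  (t=3,i=9, bit28=1)
  nb ##.##: next=.  (t=0,i=3, bit27=0)
  nb ##.#.: next=#  (t=0,i=7, bit26=1)
  nb ##..#: next=#  (t=1,i=9, bit25=1)
  nb ##...: next=.  (t=6,i=1, bit24=0)
  nb #.###: next=.  (t=0,i=4, bit23=0)
  nb #.##.: next=#  (t=1,i=7, bit22=1)
  nb #.#.#: next=.  (t=2,i=2, bit21=0)
  nb #.#..: next=#  (t=0,i=8, bit20=1)
  nb #..##: next=.  (t=3,i=5, bit19=0)
  nb #..#.: next=#  (t=1,i=10, bit18=1)
  nb #...#: next=.  (t=0,i=10, bit17=0)
  nb #....: next=#  (t=1,i=2, bit16=1)
  nb .####: next=.  (t=2,i=5, bit15=0)
  nb .###.: next=#  (t=0,i=5, bit14=1)
  nb .##.#: next=.  (t=0,i=2, bit13=0)
  nb .##..: next=#  (t=1,i=8, bit12=1)
  nb .#.##: next=#  (t=1,i=6, bit11=1)
  nb .#.#.: next=#  (t=3,i=2, bit10=1)
  nb .#..#: next=.  (t=3,i=4, bit9=0)
  nb .#...: next=.  (t=0,i=9, bit8=0)
  nb ..###: next=#  (t=3,i=6, bit7=1)
  nb ..##.: next=.  (t=0,i=1, bit6=0)
  nb ..#.#: next=#  (t=1,i=5, bit5=1)
  nb ..#..: next=#  (t=1,i=0, bit4=1)
  nb ...##: next=#  (t=0,i=0, bit3=1)
  nb ...#.: next=#  (t=1,i=4, bit2=1)
  nb ....#: next=.  (t=1,i=3, bit1=0)
  nb .....: next=.  (t=6,i=3, bit0=0)
  bits 10010110010101010101110010111100 = 2522176700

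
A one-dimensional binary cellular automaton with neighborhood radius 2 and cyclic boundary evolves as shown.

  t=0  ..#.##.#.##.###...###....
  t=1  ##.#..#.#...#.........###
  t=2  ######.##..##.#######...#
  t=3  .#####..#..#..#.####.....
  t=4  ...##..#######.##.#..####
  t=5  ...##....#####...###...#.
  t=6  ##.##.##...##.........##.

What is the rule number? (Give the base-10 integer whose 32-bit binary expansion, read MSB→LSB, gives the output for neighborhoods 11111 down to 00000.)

  ##### -> #   bit 31 = 1  t=1,i=24
  ####. -> #   bit 30 = 1  t=1,i=0
  ###.# -> #   bit 29 = 1  t=1,i=1
  ###.. -> .   bit 28 = 0  t=0,i=14
  ##.## -> .   bit 27 = 0  t=0,i=11
  ##.#. -> #   bit 26 = 1  t=0,i=6
  ##..# -> .   bit 25 = 0  t=2,i=9
  ##... -> .   bit 24 = 0  t=0,i=15
  #.### -> #   bit 23 = 1  t=0,i=12
  #.##. -> .   bit 22 = 0  t=0,i=4
  #.#.# -> .   bit 21 = 0  t=0,i=7
  #.#.. -> #   bit 20 = 1  t=1,i=3
  #..## -> .   bit 19 = 0  t=2,i=10
  #..#. -> #   bit 18 = 1  t=1,i=5
  #...# -> .   bit 17 = 0  t=0,i=16
  #.... -> #   bit 16 = 1  t=0,i=22
  .#### -> .   bit 15 = 0  t=1,i=23
  .###. -> .   bit 14 = 0  t=0,i=13
  .##.# -> .   bit 13 = 0  t=0,i=5
  .##.. -> #   bit 12 = 1  t=2,i=8
  .#.## -> #   bit 11 = 1  t=0,i=3
  .#.#. -> #   bit 10 = 1  t=1,i=7
  .#..# -> #   bit 9 = 1  t=1,i=4
  .#... -> .   bit 8 = 0  t=1,i=9
  ..### -> .   bit 7 = 0  t=0,i=18
  ..##. -> #   bit 6 = 1  t=2,i=11
  ..#.# -> .   bit 5 = 0  t=0,i=2
  ..#.. -> #   bit 4 = 1  t=1,i=12
  ...## -> .   bit 3 = 0  t=0,i=17
  ...#. -> #   bit 2 = 1  t=0,i=1
  ....# -> #   bit 1 = 1  t=0,i=0
  ..... -> #   bit 0 = 1  t=0,i=23
  bits 11100100100101010001111001010111 = 3834977879

3834977879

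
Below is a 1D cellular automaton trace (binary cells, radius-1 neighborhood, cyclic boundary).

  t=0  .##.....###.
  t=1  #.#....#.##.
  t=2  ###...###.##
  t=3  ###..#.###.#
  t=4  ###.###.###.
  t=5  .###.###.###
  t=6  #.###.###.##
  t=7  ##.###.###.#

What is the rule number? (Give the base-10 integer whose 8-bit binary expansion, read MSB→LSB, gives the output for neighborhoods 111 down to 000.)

230

  [7] ### => #  t=0,i=9
  [6] ##. => #  t=0,i=2
  [5] #.# => #  t=1,i=1
  [4] #.. => .  t=0,i=3
  [3] .## => .  t=0,i=1
  [2] .#. => #  t=1,i=0
  [1] ..# => #  t=0,i=0
  [0] ... => .  t=0,i=4
  bits 11100110 = 230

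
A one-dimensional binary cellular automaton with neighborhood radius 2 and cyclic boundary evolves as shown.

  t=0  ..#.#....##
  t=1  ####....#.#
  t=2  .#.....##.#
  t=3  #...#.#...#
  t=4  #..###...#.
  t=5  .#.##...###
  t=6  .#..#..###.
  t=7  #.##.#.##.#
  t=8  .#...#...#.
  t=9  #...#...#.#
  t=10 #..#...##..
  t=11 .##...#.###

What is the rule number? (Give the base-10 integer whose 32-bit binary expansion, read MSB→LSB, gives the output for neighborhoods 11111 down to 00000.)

  [31] ##### => #  t=1,i=1
  [30] ####. => .  t=1,i=2
  [29] ###.# => .  t=5,i=10
  [28] ###.. => .  t=1,i=3
  [27] ##.## => #  t=7,i=1
  [26] ##.#. => .  t=2,i=9
  [25] ##..# => #  t=0,i=0
  [24] ##... => .  t=1,i=4
  [23] #.### => #  t=1,i=10
  [22] #.##. => .  t=5,i=3
  [21] #.#.# => #  t=2,i=10
  [20] #.#.. => .  t=0,i=4
  [19] #..## => .  t=4,i=2
  [18] #..#. => #  t=0,i=1
  [17] #...# => .  t=3,i=2
  [16] #.... => .  t=0,i=6
  [15] .#### => .  t=1,i=0
  [14] .###. => #  t=4,i=4
  [13] .##.# => .  t=2,i=8
  [12] .##.. => #  t=0,i=10
  [11] .#.## => .  t=1,i=9
  [10] .#.#. => #  t=0,i=3
  [9] .#..# => #  t=4,i=1
  [8] .#... => .  t=0,i=5
  [7] ..### => #  t=4,i=3
  [6] ..##. => .  t=0,i=9
  [5] ..#.# => #  t=0,i=2
  [4] ..#.. => .  t=6,i=1
  [3] ...## => #  t=0,i=8
  [2] ...#. => #  t=1,i=7
  [1] ....# => .  t=0,i=7
  [0] ..... => #  t=2,i=4
  bits 10001010101001000101011010101101 = 2326025901

2326025901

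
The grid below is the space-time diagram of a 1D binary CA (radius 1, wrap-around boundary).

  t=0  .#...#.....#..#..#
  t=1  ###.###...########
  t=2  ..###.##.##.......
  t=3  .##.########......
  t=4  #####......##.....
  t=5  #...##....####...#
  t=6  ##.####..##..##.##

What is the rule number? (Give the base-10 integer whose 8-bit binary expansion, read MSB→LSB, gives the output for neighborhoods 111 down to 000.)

126

  ###|.  b7=0 t=1,i=0
  ##.|#  b6=1 t=1,i=2
  #.#|#  b5=1 t=0,i=0
  #..|#  b4=1 t=0,i=2
  .##|#  b3=1 t=1,i=4
  .#.|#  b2=1 t=0,i=1
  ..#|#  b1=1 t=0,i=4
  ...|.  b0=0 t=0,i=3
  bits 01111110 = 126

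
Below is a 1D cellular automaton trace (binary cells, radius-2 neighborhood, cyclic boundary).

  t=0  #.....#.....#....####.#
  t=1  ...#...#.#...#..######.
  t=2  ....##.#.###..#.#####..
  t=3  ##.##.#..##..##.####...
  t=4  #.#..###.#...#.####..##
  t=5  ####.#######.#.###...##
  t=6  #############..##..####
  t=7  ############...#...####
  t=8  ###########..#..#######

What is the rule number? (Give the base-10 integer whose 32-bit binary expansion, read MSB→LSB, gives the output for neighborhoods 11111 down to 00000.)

  #####|#  b31=1 t=1,i=18
  ####.|#  b30=1 t=0,i=19
  ###.#|#  b29=1 t=0,i=20
  ###..|.  b28=0 t=1,i=21
  ##.##|#  b27=1 t=0,i=21
  ##.#.|#  b26=1 t=2,i=6
  ##..#|.  b25=0 t=2,i=12
  ##...|.  b24=0 t=0,i=1
  #.###|#  b23=1 t=2,i=9
  #.##.|.  b22=0 t=0,i=22
  #.#.#|.  b21=0 t=2,i=7
  #.#..|#  b20=1 t=1,i=9
  #..##|.  b19=0 t=1,i=15
  #..#.|#  b18=1 t=2,i=13
  #...#|#  b17=1 t=1,i=5
  #....|.  b16=0 t=0,i=2
  .####|#  b15=1 t=0,i=18
  .###.|#  b14=1 t=2,i=10
  .##.#|.  b13=0 t=2,i=5
  .##..|.  b12=0 t=0,i=0
  .#.##|.  b11=0 t=2,i=8
  .#.#.|.  b10=0 t=1,i=8
  .#..#|#  b9=1 t=1,i=14
  .#...|#  b8=1 t=0,i=7
  ..###|#  b7=1 t=0,i=17
  ..##.|#  b6=1 t=2,i=4
  ..#.#|#  b5=1 t=1,i=7
  ..#..|.  b4=0 t=0,i=6
  ...##|#  b3=1 t=0,i=16
  ...#.|.  b2=0 t=0,i=5
  ....#|.  b1=0 t=0,i=4
  .....|#  b0=1 t=0,i=3
  bits 11101100100101101100001111101001 = 3969303529

3969303529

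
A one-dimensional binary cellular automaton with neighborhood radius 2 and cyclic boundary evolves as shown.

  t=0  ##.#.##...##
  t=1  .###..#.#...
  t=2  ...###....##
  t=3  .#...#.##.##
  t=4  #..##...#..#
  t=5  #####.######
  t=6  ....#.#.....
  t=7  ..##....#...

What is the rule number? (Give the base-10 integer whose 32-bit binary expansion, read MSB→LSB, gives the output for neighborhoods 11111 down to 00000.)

  nb #####: next=.  (t=5,i=0, bit31=0)
  nb ####.: next=.  (t=0,i=0, bit30=0)
  nb ###.#: next=#  (t=0,i=1, bit29=1)
  nb ###..: next=#  (t=1,i=3, bit28=1)
  nb ##.##: next=.  (t=3,i=9, bit27=0)
  nb ##.#.: next=#  (t=0,i=2, bit26=1)
  nb ##..#: next=#  (t=1,i=4, bit25=1)
  nb ##...: next=.  (t=0,i=7, bit24=0)
  nb #.###: next=#  (t=5,i=6, bit23=1)
  nb #.##.: next=.  (t=0,i=5, bit22=0)
  nb #.#.#: next=#  (t=0,i=3, bit21=1)
  nb #.#..: next=.  (t=1,i=8, bit20=0)
  nb #..##: next=#  (t=4,i=2, bit19=1)
  nb #..#.: next=#  (t=1,i=5, bit18=1)
  nb #...#: next=#  (t=0,i=8, bit17=1)
  nb #....: next=#  (t=1,i=10, bit16=1)
  nb .####: next=.  (t=0,i=11, bit15=0)
  nb .###.: next=.  (t=1,i=2, bit14=0)
  nb .##.#: next=#  (t=3,i=8, bit13=1)
  nb .##..: next=#  (t=0,i=6, bit12=1)
  nb .#.##: next=.  (t=0,i=4, bit11=0)
  nb .#.#.: next=.  (t=1,i=7, bit10=0)
  nb .#..#: next=#  (t=4,i=9, bit9=1)
  nb .#...: next=.  (t=1,i=9, bit8=0)
  nb ..###: next=.  (t=0,i=10, bit7=0)
  nb ..##.: next=#  (t=2,i=10, bit6=1)
  nb ..#.#: next=.  (t=1,i=6, bit5=0)
  nb ..#..: next=#  (t=4,i=8, bit4=1)
  nb ...##: next=.  (t=0,i=9, bit3=0)
  nb ...#.: next=#  (t=3,i=4, bit2=1)
  nb ....#: next=#  (t=1,i=11, bit1=1)
  nb .....: next=.  (t=6,i=0, bit0=0)
  bits 00110110101011110011001001010110 = 917451350

917451350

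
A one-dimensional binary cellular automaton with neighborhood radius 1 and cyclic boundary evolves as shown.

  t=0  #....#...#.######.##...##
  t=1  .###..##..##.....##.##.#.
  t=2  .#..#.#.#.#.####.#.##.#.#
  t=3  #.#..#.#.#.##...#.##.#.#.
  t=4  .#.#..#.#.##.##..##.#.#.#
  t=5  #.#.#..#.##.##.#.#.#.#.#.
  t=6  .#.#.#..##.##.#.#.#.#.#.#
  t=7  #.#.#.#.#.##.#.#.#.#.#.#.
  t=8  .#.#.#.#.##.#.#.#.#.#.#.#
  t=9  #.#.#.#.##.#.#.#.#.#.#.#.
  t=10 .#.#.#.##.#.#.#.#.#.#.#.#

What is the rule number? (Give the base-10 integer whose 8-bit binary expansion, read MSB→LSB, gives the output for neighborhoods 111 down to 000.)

57

  ### -> .   bit 7 = 0  t=0,i=12
  ##. -> .   bit 6 = 0  t=0,i=0
  #.# -> #   bit 5 = 1  t=0,i=10
  #.. -> #   bit 4 = 1  t=0,i=1
  .## -> #   bit 3 = 1  t=0,i=11
  .#. -> .   bit 2 = 0  t=0,i=5
  ..# -> .   bit 1 = 0  t=0,i=4
  ... -> #   bit 0 = 1  t=0,i=2
  bits 00111001 = 57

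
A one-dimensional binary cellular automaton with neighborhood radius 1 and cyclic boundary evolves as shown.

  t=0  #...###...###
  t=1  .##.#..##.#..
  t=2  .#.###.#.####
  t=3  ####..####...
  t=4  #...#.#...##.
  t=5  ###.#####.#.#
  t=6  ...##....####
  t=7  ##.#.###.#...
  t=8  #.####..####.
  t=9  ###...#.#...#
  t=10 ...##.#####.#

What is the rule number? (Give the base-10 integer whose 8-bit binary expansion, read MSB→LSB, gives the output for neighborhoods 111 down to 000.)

61

  [7] ### => .  t=0,i=5
  [6] ##. => .  t=0,i=0
  [5] #.# => #  t=1,i=3
  [4] #.. => #  t=0,i=1
  [3] .## => #  t=0,i=4
  [2] .#. => #  t=1,i=4
  [1] ..# => .  t=0,i=3
  [0] ... => #  t=0,i=2
  bits 00111101 = 61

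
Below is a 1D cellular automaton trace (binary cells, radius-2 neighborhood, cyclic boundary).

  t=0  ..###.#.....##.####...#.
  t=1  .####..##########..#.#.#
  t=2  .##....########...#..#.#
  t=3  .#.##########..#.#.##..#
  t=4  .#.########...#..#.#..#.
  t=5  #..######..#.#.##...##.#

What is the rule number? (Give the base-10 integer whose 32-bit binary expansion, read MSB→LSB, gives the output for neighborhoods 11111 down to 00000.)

  nb #####: next=#  (t=1,i=9, bit31=1)
  nb ####.: next=.  (t=0,i=17, bit30=0)
  nb ###.#: next=#  (t=0,i=4, bit29=1)
  nb ###..: next=.  (t=0,i=18, bit28=0)
  nb ##.##: next=#  (t=0,i=14, bit27=1)
  nb ##.#.: next=.  (t=0,i=5, bit26=0)
  nb ##..#: next=.  (t=1,i=5, bit25=0)
  nb ##...: next=#  (t=0,i=19, bit24=1)
  nb #.###: next=#  (t=0,i=15, bit23=1)
  nb #.##.: next=#  (t=2,i=1, bit22=1)
  nb #.#.#: next=#  (t=1,i=21, bit21=1)
  nb #.#..: next=.  (t=0,i=6, bit20=0)
  nb #..##: next=.  (t=1,i=6, bit19=0)
  nb #..#.: next=#  (t=1,i=18, bit18=1)
  nb #...#: next=.  (t=0,i=0, bit17=0)
  nb #....: next=#  (t=0,i=8, bit16=1)
  nb .####: next=#  (t=0,i=16, bit15=1)
  nb .###.: next=#  (t=0,i=3, bit14=1)
  nb .##.#: next=#  (t=0,i=13, bit13=1)
  nb .##..: next=.  (t=2,i=2, bit12=0)
  nb .#.##: next=.  (t=1,i=0, bit11=0)
  nb .#.#.: next=.  (t=1,i=20, bit10=0)
  nb .#..#: next=#  (t=2,i=19, bit9=1)
  nb .#...: next=#  (t=0,i=7, bit8=1)
  nb ..###: next=#  (t=0,i=2, bit7=1)
  nb ..##.: next=#  (t=0,i=12, bit6=1)
  nb ..#.#: next=.  (t=1,i=19, bit5=0)
  nb ..#..: next=.  (t=0,i=22, bit4=0)
  nb ...##: next=#  (t=0,i=1, bit3=1)
  nb ...#.: next=#  (t=0,i=21, bit2=1)
  nb ....#: next=#  (t=0,i=10, bit1=1)
  nb .....: next=#  (t=0,i=9, bit0=1)
  bits 10101001111001011110001111001111 = 2850415567

2850415567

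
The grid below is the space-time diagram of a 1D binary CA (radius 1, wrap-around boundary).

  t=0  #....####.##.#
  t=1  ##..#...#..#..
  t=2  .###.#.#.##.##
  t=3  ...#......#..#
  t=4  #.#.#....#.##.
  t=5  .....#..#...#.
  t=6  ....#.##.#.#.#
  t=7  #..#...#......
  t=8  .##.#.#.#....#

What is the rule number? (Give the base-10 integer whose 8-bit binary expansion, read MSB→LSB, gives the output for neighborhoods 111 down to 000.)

  nb ###: next=.  (t=0,i=6, bit7=0)
  nb ##.: next=#  (t=0,i=0, bit6=1)
  nb #.#: next=.  (t=0,i=9, bit5=0)
  nb #..: next=#  (t=0,i=1, bit4=1)
  nb .##: next=.  (t=0,i=5, bit3=0)
  nb .#.: next=.  (t=1,i=4, bit2=0)
  nb ..#: next=#  (t=0,i=4, bit1=1)
  nb ...: next=.  (t=0,i=2, bit0=0)
  bits 01010010 = 82

82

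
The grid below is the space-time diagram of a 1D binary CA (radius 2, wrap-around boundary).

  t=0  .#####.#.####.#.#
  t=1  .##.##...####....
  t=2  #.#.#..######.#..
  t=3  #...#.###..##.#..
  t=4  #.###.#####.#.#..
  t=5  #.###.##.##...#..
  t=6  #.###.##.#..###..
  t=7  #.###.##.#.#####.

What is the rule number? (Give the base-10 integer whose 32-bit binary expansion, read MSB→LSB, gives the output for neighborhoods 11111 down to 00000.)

  nb #####: next=.  (t=0,i=3, bit31=0)
  nb ####.: next=#  (t=0,i=4, bit30=1)
  nb ###.#: next=#  (t=0,i=5, bit29=1)
  nb ###..: next=#  (t=1,i=12, bit28=1)
  nb ##.##: next=.  (t=1,i=3, bit27=0)
  nb ##.#.: next=.  (t=0,i=6, bit26=0)
  nb ##..#: next=#  (t=3,i=9, bit25=1)
  nb ##...: next=.  (t=1,i=6, bit24=0)
  nb #.###: next=#  (t=0,i=1, bit23=1)
  nb #.##.: next=#  (t=1,i=4, bit22=1)
  nb #.#.#: next=.  (t=0,i=7, bit21=0)
  nb #.#..: next=#  (t=2,i=4, bit20=1)
  nb #..##: next=#  (t=2,i=6, bit19=1)
  nb #..#.: next=.  (t=2,i=16, bit18=0)
  nb #...#: next=#  (t=1,i=7, bit17=1)
  nb #....: next=#  (t=1,i=14, bit16=1)
  nb .####: next=#  (t=0,i=2, bit15=1)
  nb .###.: next=#  (t=3,i=7, bit14=1)
  nb .##.#: next=#  (t=1,i=2, bit13=1)
  nb .##..: next=.  (t=1,i=5, bit12=0)
  nb .#.##: next=.  (t=0,i=0, bit11=0)
  nb .#.#.: next=.  (t=0,i=15, bit10=0)
  nb .#..#: next=.  (t=2,i=5, bit9=0)
  nb .#...: next=.  (t=3,i=1, bit8=0)
  nb ..###: next=#  (t=1,i=9, bit7=1)
  nb ..##.: next=.  (t=1,i=1, bit6=0)
  nb ..#.#: next=#  (t=2,i=0, bit5=1)
  nb ..#..: next=#  (t=3,i=0, bit4=1)
  nb ...##: next=#  (t=1,i=0, bit3=1)
  nb ...#.: next=#  (t=3,i=3, bit2=1)
  nb ....#: next=.  (t=1,i=16, bit1=0)
  nb .....: next=.  (t=1,i=15, bit0=0)
  bits 01110010110110111110000010111100 = 1927012540

1927012540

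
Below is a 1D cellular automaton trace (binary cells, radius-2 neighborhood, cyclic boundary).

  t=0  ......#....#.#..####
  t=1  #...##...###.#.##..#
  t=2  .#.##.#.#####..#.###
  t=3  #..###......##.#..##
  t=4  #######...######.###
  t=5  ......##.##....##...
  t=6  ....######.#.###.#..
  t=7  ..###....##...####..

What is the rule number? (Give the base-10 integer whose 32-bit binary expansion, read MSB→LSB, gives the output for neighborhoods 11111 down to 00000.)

1062756590

  nb #####: next=.  (t=2,i=10, bit31=0)
  nb ####.: next=.  (t=0,i=18, bit30=0)
  nb ###.#: next=#  (t=1,i=11, bit29=1)
  nb ###..: next=#  (t=0,i=19, bit28=1)
  nb ##.##: next=#  (t=4,i=16, bit27=1)
  nb ##.#.: next=#  (t=1,i=12, bit26=1)
  nb ##..#: next=#  (t=1,i=17, bit25=1)
  nb ##...: next=#  (t=0,i=0, bit24=1)
  nb #.###: next=.  (t=2,i=8, bit23=0)
  nb #.##.: next=#  (t=1,i=15, bit22=1)
  nb #.#.#: next=.  (t=1,i=13, bit21=0)
  nb #.#..: next=#  (t=0,i=13, bit20=1)
  nb #..##: next=#  (t=0,i=15, bit19=1)
  nb #..#.: next=.  (t=2,i=14, bit18=0)
  nb #...#: next=.  (t=1,i=2, bit17=0)
  nb #....: next=.  (t=0,i=1, bit16=0)
  nb .####: next=.  (t=0,i=17, bit15=0)
  nb .###.: next=#  (t=1,i=10, bit14=1)
  nb .##.#: next=#  (t=2,i=4, bit13=1)
  nb .##..: next=.  (t=1,i=0, bit12=0)
  nb .#.##: next=.  (t=1,i=14, bit11=0)
  nb .#.#.: next=.  (t=0,i=12, bit10=0)
  nb .#..#: next=.  (t=0,i=14, bit9=0)
  nb .#...: next=.  (t=0,i=7, bit8=0)
  nb ..###: next=#  (t=0,i=16, bit7=1)
  nb ..##.: next=#  (t=1,i=4, bit6=1)
  nb ..#.#: next=#  (t=0,i=11, bit5=1)
  nb ..#..: next=.  (t=0,i=6, bit4=0)
  nb ...##: next=#  (t=1,i=3, bit3=1)
  nb ...#.: next=#  (t=0,i=5, bit2=1)
  nb ....#: next=#  (t=0,i=4, bit1=1)
  nb .....: next=.  (t=0,i=2, bit0=0)
  bits 00111111010110000110000011101110 = 1062756590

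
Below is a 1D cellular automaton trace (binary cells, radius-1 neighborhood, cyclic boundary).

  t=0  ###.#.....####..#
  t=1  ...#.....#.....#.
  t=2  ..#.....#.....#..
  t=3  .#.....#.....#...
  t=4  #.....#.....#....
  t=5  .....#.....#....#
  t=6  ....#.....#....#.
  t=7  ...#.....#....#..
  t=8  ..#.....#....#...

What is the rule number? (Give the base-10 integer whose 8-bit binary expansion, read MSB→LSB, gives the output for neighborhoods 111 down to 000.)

34

  ### -> .   bit 7 = 0  t=0,i=0
  ##. -> .   bit 6 = 0  t=0,i=2
  #.# -> #   bit 5 = 1  t=0,i=3
  #.. -> .   bit 4 = 0  t=0,i=5
  .## -> .   bit 3 = 0  t=0,i=10
  .#. -> .   bit 2 = 0  t=0,i=4
  ..# -> #   bit 1 = 1  t=0,i=9
  ... -> .   bit 0 = 0  t=0,i=6
  bits 00100010 = 34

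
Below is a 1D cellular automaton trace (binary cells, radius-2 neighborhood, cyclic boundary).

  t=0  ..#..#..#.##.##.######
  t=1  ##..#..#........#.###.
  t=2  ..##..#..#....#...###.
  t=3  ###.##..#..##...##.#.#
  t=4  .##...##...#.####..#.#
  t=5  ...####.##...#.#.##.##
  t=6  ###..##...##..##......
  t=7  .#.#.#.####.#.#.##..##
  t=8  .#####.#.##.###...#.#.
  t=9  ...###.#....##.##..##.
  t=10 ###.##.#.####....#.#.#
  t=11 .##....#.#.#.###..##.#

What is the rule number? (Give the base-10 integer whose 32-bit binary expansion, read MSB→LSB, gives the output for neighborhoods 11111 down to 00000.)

3820438602

  [31] ##### => #  t=0,i=18
  [30] ####. => #  t=0,i=20
  [29] ###.# => #  t=1,i=20
  [28] ###.. => .  t=0,i=21
  [27] ##.## => .  t=0,i=12
  [26] ##.#. => .  t=3,i=18
  [25] ##..# => #  t=0,i=0
  [24] ##... => #  t=2,i=21
  [23] #.### => #  t=0,i=16
  [22] #.##. => .  t=0,i=10
  [21] #.#.# => #  t=3,i=19
  [20] #.#.. => #  t=8,i=20
  [19] #..## => .  t=3,i=10
  [18] #..#. => #  t=0,i=1
  [17] #...# => #  t=2,i=0
  [16] #.... => #  t=1,i=9
  [15] .#### => .  t=0,i=17
  [14] .###. => #  t=1,i=19
  [13] .##.# => .  t=0,i=11
  [12] .##.. => .  t=1,i=1
  [11] .#.## => .  t=0,i=9
  [10] .#.#. => #  t=4,i=20
  [9] .#..# => .  t=0,i=3
  [8] .#... => .  t=1,i=8
  [7] ..### => .  t=2,i=18
  [6] ..##. => #  t=2,i=2
  [5] ..#.# => .  t=0,i=8
  [4] ..#.. => .  t=0,i=2
  [3] ...## => #  t=2,i=1
  [2] ...#. => .  t=1,i=15
  [1] ....# => #  t=1,i=14
  [0] ..... => .  t=1,i=10
  bits 11100011101101110100010001001010 = 3820438602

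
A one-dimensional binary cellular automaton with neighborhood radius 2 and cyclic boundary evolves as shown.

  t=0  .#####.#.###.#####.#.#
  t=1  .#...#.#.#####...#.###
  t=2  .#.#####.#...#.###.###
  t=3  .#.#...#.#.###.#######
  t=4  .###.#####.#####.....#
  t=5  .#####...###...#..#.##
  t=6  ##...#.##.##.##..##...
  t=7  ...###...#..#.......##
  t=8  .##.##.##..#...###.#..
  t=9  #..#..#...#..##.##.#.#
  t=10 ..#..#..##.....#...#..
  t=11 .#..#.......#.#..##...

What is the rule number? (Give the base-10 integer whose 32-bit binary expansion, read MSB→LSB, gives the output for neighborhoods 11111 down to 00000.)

  [31] ##### => .  t=0,i=3
  [30] ####. => .  t=0,i=4
  [29] ###.# => #  t=0,i=5
  [28] ###.. => #  t=1,i=13
  [27] ##.## => #  t=0,i=12
  [26] ##.#. => .  t=0,i=6
  [25] ##..# => .  t=6,i=15
  [24] ##... => .  t=1,i=14
  [23] #.### => #  t=0,i=1
  [22] #.##. => .  t=5,i=20
  [21] #.#.# => #  t=0,i=7
  [20] #.#.. => #  t=1,i=1
  [19] #..## => .  t=6,i=16
  [18] #..#. => #  t=5,i=17
  [17] #...# => #  t=1,i=3
  [16] #.... => .  t=4,i=17
  [15] .#### => .  t=0,i=2
  [14] .###. => #  t=0,i=10
  [13] .##.# => .  t=5,i=21
  [12] .##.. => .  t=6,i=1
  [11] .#.## => .  t=0,i=0
  [10] .#.#. => #  t=0,i=20
  [9] .#..# => .  t=5,i=16
  [8] .#... => .  t=1,i=2
  [7] ..### => .  t=5,i=9
  [6] ..##. => .  t=6,i=0
  [5] ..#.# => #  t=1,i=5
  [4] ..#.. => .  t=5,i=15
  [3] ...## => #  t=5,i=8
  [2] ...#. => #  t=1,i=4
  [1] ....# => .  t=4,i=19
  [0] ..... => #  t=4,i=18
  bits 00111000101101100100010000101101 = 951469101

951469101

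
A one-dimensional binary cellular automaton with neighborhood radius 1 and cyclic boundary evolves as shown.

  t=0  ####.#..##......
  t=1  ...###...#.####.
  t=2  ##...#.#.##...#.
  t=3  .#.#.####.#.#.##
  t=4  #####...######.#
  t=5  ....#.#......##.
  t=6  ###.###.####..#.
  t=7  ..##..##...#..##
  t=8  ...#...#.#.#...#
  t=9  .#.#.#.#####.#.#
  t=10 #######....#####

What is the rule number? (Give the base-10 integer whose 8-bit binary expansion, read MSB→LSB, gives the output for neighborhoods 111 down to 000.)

101

  [7] ### => .  t=0,i=1
  [6] ##. => #  t=0,i=3
  [5] #.# => #  t=0,i=4
  [4] #.. => .  t=0,i=6
  [3] .## => .  t=0,i=0
  [2] .#. => #  t=0,i=5
  [1] ..# => .  t=0,i=7
  [0] ... => #  t=0,i=11
  bits 01100101 = 101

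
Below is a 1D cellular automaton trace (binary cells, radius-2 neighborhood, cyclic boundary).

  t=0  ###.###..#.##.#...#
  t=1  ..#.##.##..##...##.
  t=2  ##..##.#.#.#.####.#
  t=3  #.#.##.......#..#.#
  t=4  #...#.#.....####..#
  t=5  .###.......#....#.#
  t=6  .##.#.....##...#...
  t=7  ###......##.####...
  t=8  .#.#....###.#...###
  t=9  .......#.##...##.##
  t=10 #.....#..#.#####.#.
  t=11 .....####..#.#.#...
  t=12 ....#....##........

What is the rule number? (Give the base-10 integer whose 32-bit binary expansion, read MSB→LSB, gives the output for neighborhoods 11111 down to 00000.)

2747687516

  ##### -> #   bit 31 = 1  t=10,i=13
  ####. -> .   bit 30 = 0  t=0,i=1
  ###.# -> #   bit 29 = 1  t=0,i=2
  ###.. -> .   bit 28 = 0  t=0,i=6
  ##.## -> .   bit 27 = 0  t=0,i=3
  ##.#. -> .   bit 26 = 0  t=0,i=13
  ##..# -> #   bit 25 = 1  t=0,i=7
  ##... -> #   bit 24 = 1  t=1,i=13
  #.### -> #   bit 23 = 1  t=0,i=4
  #.##. -> #   bit 22 = 1  t=0,i=11
  #.#.# -> .   bit 21 = 0  t=2,i=7
  #.#.. -> .   bit 20 = 0  t=0,i=14
  #..## -> .   bit 19 = 0  t=1,i=10
  #..#. -> #   bit 18 = 1  t=0,i=8
  #...# -> #   bit 17 = 1  t=0,i=16
  #.... -> .   bit 16 = 0  t=3,i=7
  .#### -> .   bit 15 = 0  t=0,i=0
  .###. -> #   bit 14 = 1  t=0,i=5
  .##.# -> #   bit 13 = 1  t=0,i=12
  .##.. -> .   bit 12 = 0  t=1,i=8
  .#.## -> .   bit 11 = 0  t=0,i=10
  .#.#. -> .   bit 10 = 0  t=2,i=8
  .#..# -> #   bit 9 = 1  t=3,i=14
  .#... -> .   bit 8 = 0  t=0,i=15
  ..### -> .   bit 7 = 0  t=0,i=18
  ..##. -> #   bit 6 = 1  t=1,i=11
  ..#.# -> .   bit 5 = 0  t=0,i=9
  ..#.. -> #   bit 4 = 1  t=3,i=13
  ...## -> #   bit 3 = 1  t=0,i=17
  ...#. -> #   bit 2 = 1  t=1,i=1
  ....# -> .   bit 1 = 0  t=3,i=11
  ..... -> .   bit 0 = 0  t=3,i=8
  bits 10100011110001100110001001011100 = 2747687516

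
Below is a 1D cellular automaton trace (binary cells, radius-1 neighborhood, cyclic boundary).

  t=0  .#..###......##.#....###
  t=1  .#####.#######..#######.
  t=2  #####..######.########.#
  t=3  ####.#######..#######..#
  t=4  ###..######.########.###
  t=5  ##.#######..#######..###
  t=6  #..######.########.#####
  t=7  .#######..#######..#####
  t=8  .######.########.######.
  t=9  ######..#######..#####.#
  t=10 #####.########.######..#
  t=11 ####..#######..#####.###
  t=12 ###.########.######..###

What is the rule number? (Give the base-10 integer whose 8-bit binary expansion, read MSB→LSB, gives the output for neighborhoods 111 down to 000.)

159

  [7] ### => #  t=0,i=5
  [6] ##. => .  t=0,i=6
  [5] #.# => .  t=0,i=0
  [4] #.. => #  t=0,i=2
  [3] .## => #  t=0,i=4
  [2] .#. => #  t=0,i=1
  [1] ..# => #  t=0,i=3
  [0] ... => #  t=0,i=8
  bits 10011111 = 159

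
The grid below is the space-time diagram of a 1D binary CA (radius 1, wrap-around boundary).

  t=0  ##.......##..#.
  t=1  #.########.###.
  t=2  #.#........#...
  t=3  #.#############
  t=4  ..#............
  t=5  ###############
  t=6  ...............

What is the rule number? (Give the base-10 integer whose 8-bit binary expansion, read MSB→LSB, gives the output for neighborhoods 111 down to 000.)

31

  ###|.  b7=0 t=1,i=3
  ##.|.  b6=0 t=0,i=1
  #.#|.  b5=0 t=0,i=14
  #..|#  b4=1 t=0,i=2
  .##|#  b3=1 t=0,i=0
  .#.|#  b2=1 t=0,i=13
  ..#|#  b1=1 t=0,i=8
  ...|#  b0=1 t=0,i=3
  bits 00011111 = 31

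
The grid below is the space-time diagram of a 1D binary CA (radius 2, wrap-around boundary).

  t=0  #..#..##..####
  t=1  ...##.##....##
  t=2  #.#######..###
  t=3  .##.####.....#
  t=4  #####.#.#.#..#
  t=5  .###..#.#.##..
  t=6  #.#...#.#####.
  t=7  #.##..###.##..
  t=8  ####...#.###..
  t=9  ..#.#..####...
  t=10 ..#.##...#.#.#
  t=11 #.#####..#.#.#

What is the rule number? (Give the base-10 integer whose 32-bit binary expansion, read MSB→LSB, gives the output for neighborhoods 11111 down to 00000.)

3387980665

  nb #####: next=#  (t=0,i=12, bit31=1)
  nb ####.: next=#  (t=0,i=13, bit30=1)
  nb ###.#: next=.  (t=2,i=0, bit29=0)
  nb ###..: next=.  (t=0,i=0, bit28=0)
  nb ##.##: next=#  (t=1,i=5, bit27=1)
  nb ##.#.: next=.  (t=4,i=5, bit26=0)
  nb ##..#: next=.  (t=0,i=1, bit25=0)
  nb ##...: next=#  (t=1,i=0, bit24=1)
  nb #.###: next=#  (t=2,i=2, bit23=1)
  nb #.##.: next=#  (t=1,i=6, bit22=1)
  nb #.#.#: next=#  (t=4,i=6, bit21=1)
  nb #.#..: next=#  (t=4,i=10, bit20=1)
  nb #..##: next=.  (t=0,i=5, bit19=0)
  nb #..#.: next=.  (t=0,i=2, bit18=0)
  nb #...#: next=.  (t=1,i=1, bit17=0)
  nb #....: next=.  (t=1,i=9, bit16=0)
  nb .####: next=.  (t=0,i=11, bit15=0)
  nb .###.: next=#  (t=5,i=2, bit14=1)
  nb .##.#: next=#  (t=1,i=4, bit13=1)
  nb .##..: next=#  (t=0,i=7, bit12=1)
  nb .#.##: next=#  (t=3,i=0, bit11=1)
  nb .#.#.: next=.  (t=4,i=7, bit10=0)
  nb .#..#: next=#  (t=0,i=4, bit9=1)
  nb .#...: next=#  (t=6,i=3, bit8=1)
  nb ..###: next=.  (t=0,i=10, bit7=0)
  nb ..##.: next=#  (t=0,i=6, bit6=1)
  nb ..#.#: next=#  (t=3,i=13, bit5=1)
  nb ..#..: next=#  (t=0,i=3, bit4=1)
  nb ...##: next=#  (t=1,i=2, bit3=1)
  nb ...#.: next=.  (t=3,i=12, bit2=0)
  nb ....#: next=.  (t=1,i=10, bit1=0)
  nb .....: next=#  (t=3,i=10, bit0=1)
  bits 11001001111100000111101101111001 = 3387980665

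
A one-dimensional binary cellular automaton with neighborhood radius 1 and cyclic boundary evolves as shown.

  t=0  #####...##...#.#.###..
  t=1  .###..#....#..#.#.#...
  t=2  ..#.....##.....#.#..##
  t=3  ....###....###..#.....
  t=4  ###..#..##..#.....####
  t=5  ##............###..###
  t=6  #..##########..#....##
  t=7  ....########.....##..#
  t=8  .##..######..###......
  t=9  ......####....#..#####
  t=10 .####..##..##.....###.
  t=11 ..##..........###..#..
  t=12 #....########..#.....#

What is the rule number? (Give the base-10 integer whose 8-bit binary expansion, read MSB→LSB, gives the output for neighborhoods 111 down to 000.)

  nb ###: next=#  (t=0,i=1, bit7=1)
  nb ##.: next=.  (t=0,i=4, bit6=0)
  nb #.#: next=#  (t=0,i=14, bit5=1)
  nb #..: next=.  (t=0,i=5, bit4=0)
  nb .##: next=.  (t=0,i=0, bit3=0)
  nb .#.: next=.  (t=0,i=13, bit2=0)
  nb ..#: next=.  (t=0,i=7, bit1=0)
  nb ...: next=#  (t=0,i=6, bit0=1)
  bits 10100001 = 161

161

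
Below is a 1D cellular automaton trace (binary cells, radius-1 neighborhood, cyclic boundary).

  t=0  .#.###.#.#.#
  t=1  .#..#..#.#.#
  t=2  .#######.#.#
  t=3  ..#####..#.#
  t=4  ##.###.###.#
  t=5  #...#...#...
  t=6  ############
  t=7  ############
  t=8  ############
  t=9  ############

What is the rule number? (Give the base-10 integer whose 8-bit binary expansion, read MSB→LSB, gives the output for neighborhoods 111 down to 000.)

151

  [7] ### => #  t=0,i=4
  [6] ##. => .  t=0,i=5
  [5] #.# => .  t=0,i=0
  [4] #.. => #  t=1,i=2
  [3] .## => .  t=0,i=3
  [2] .#. => #  t=0,i=1
  [1] ..# => #  t=1,i=3
  [0] ... => #  t=5,i=2
  bits 10010111 = 151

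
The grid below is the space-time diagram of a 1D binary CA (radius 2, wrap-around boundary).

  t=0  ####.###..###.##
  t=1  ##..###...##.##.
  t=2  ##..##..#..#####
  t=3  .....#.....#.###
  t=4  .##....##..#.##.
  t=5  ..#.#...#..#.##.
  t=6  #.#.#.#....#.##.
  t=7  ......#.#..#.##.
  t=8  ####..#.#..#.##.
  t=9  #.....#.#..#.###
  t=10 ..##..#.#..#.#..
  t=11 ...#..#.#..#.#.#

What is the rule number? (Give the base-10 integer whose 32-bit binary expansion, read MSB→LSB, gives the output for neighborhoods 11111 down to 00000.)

2295558305

  #####|#  b31=1 t=0,i=0
  ####.|.  b30=0 t=0,i=2
  ###.#|.  b29=0 t=0,i=3
  ###..|.  b28=0 t=0,i=7
  ##.##|#  b27=1 t=0,i=4
  ##.#.|.  b26=0 t=6,i=15
  ##..#|.  b25=0 t=0,i=8
  ##...|.  b24=0 t=1,i=7
  #.###|#  b23=1 t=0,i=5
  #.##.|#  b22=1 t=1,i=0
  #.#.#|.  b21=0 t=6,i=0
  #.#..|#  b20=1 t=5,i=4
  #..##|.  b19=0 t=0,i=9
  #..#.|.  b18=0 t=2,i=7
  #...#|#  b17=1 t=1,i=8
  #....|#  b16=1 t=3,i=1
  .####|.  b15=0 t=0,i=15
  .###.|#  b14=1 t=0,i=6
  .##.#|#  b13=1 t=1,i=11
  .##..|#  b12=1 t=1,i=1
  .#.##|.  b11=0 t=3,i=12
  .#.#.|.  b10=0 t=5,i=3
  .#..#|.  b9=0 t=2,i=9
  .#...|.  b8=0 t=3,i=6
  ..###|#  b7=1 t=0,i=10
  ..##.|.  b6=0 t=1,i=10
  ..#.#|#  b5=1 t=3,i=11
  ..#..|.  b4=0 t=2,i=8
  ...##|.  b3=0 t=1,i=9
  ...#.|.  b2=0 t=3,i=4
  ....#|.  b1=0 t=3,i=3
  .....|#  b0=1 t=3,i=2
  bits 10001000110100110111000010100001 = 2295558305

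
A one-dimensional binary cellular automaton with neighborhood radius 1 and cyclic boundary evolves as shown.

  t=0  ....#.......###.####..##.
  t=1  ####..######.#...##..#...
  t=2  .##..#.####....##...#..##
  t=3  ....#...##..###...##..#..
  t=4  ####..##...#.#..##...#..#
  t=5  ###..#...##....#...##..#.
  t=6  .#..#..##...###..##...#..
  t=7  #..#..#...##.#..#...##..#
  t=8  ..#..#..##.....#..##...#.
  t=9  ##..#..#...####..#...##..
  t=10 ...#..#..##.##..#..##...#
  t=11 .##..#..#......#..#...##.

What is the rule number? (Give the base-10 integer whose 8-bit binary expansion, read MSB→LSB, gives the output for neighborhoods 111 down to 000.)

  ### -> #   bit 7 = 1  t=0,i=13
  ##. -> .   bit 6 = 0  t=0,i=14
  #.# -> .   bit 5 = 0  t=0,i=15
  #.. -> .   bit 4 = 0  t=0,i=5
  .## -> .   bit 3 = 0  t=0,i=12
  .#. -> .   bit 2 = 0  t=0,i=4
  ..# -> #   bit 1 = 1  t=0,i=3
  ... -> #   bit 0 = 1  t=0,i=0
  bits 10000011 = 131

131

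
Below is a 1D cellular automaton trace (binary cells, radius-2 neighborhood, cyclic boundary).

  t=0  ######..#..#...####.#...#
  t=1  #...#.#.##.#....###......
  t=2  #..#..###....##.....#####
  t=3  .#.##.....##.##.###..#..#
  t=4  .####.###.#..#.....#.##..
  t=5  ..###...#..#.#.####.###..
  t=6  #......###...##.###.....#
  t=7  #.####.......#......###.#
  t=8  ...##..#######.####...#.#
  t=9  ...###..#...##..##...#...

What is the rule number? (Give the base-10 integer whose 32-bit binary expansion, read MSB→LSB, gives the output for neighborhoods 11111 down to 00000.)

  ##### -> .   bit 31 = 0  t=0,i=1
  ####. -> #   bit 30 = 1  t=0,i=4
  ###.# -> #   bit 29 = 1  t=0,i=18
  ###.. -> .   bit 28 = 0  t=0,i=5
  ##.## -> .   bit 27 = 0  t=3,i=12
  ##.#. -> .   bit 26 = 0  t=0,i=19
  ##..# -> #   bit 25 = 1  t=0,i=6
  ##... -> .   bit 24 = 0  t=1,i=19
  #.### -> .   bit 23 = 0  t=3,i=16
  #.##. -> #   bit 22 = 1  t=1,i=8
  #.#.# -> #   bit 21 = 1  t=1,i=6
  #.#.. -> .   bit 20 = 0  t=0,i=20
  #..## -> .   bit 19 = 0  t=2,i=5
  #..#. -> .   bit 18 = 0  t=0,i=7
  #...# -> .   bit 17 = 0  t=0,i=13
  #.... -> #   bit 16 = 1  t=1,i=13
  .#### -> #   bit 15 = 1  t=0,i=0
  .###. -> .   bit 14 = 0  t=1,i=17
  .##.# -> .   bit 13 = 0  t=1,i=9
  .##.. -> #   bit 12 = 1  t=2,i=14
  .#.## -> #   bit 11 = 1  t=1,i=7
  .#.#. -> .   bit 10 = 0  t=1,i=5
  .#..# -> #   bit 9 = 1  t=0,i=9
  .#... -> .   bit 8 = 0  t=0,i=12
  ..### -> .   bit 7 = 0  t=0,i=15
  ..##. -> #   bit 6 = 1  t=2,i=13
  ..#.# -> .   bit 5 = 0  t=1,i=4
  ..#.. -> #   bit 4 = 1  t=0,i=8
  ...## -> .   bit 3 = 0  t=0,i=14
  ...#. -> #   bit 2 = 1  t=1,i=3
  ....# -> #   bit 1 = 1  t=1,i=14
  ..... -> #   bit 0 = 1  t=1,i=21
  bits 01100010011000011001101001010111 = 1650563671

1650563671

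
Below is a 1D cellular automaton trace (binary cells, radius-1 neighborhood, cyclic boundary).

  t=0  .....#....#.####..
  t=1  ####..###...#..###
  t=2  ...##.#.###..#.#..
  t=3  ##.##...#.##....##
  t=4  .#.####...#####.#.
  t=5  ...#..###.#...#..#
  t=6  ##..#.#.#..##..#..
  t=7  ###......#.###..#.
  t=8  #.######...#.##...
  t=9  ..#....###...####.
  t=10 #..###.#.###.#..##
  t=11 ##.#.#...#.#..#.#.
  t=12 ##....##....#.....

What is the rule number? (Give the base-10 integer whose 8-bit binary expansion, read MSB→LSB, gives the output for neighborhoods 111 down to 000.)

89

  nb ###: next=.  (t=0,i=13, bit7=0)
  nb ##.: next=#  (t=0,i=15, bit6=1)
  nb #.#: next=.  (t=0,i=11, bit5=0)
  nb #..: next=#  (t=0,i=6, bit4=1)
  nb .##: next=#  (t=0,i=12, bit3=1)
  nb .#.: next=.  (t=0,i=5, bit2=0)
  nb ..#: next=.  (t=0,i=4, bit1=0)
  nb ...: next=#  (t=0,i=0, bit0=1)
  bits 01011001 = 89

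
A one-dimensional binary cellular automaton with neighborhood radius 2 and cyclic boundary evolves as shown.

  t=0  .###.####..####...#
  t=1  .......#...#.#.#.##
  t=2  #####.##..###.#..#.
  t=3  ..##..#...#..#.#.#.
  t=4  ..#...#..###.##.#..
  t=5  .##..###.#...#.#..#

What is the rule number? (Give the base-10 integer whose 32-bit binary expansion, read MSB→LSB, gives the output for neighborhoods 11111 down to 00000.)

  [31] ##### => #  t=2,i=2
  [30] ####. => #  t=0,i=7
  [29] ###.# => .  t=0,i=3
  [28] ###.. => .  t=0,i=8
  [27] ##.## => .  t=0,i=4
  [26] ##.#. => #  t=2,i=13
  [25] ##..# => .  t=0,i=9
  [24] ##... => #  t=0,i=15
  [23] #.### => .  t=0,i=1
  [22] #.##. => #  t=1,i=17
  [21] #.#.# => .  t=1,i=13
  [20] #.#.. => .  t=2,i=14
  [19] #..## => .  t=0,i=10
  [18] #..#. => .  t=2,i=16
  [17] #...# => .  t=0,i=16
  [16] #.... => #  t=1,i=1
  [15] .#### => .  t=0,i=6
  [14] .###. => .  t=0,i=2
  [13] .##.# => .  t=4,i=14
  [12] .##.. => .  t=1,i=18
  [11] .#.## => .  t=0,i=0
  [10] .#.#. => #  t=1,i=12
  [9] .#..# => #  t=2,i=15
  [8] .#... => .  t=1,i=8
  [7] ..### => #  t=0,i=11
  [6] ..##. => #  t=3,i=2
  [5] ..#.# => #  t=0,i=18
  [4] ..#.. => #  t=1,i=7
  [3] ...## => .  t=3,i=1
  [2] ...#. => #  t=0,i=17
  [1] ....# => .  t=1,i=5
  [0] ..... => #  t=1,i=2
  bits 11000101010000010000011011110101 = 3309373173

3309373173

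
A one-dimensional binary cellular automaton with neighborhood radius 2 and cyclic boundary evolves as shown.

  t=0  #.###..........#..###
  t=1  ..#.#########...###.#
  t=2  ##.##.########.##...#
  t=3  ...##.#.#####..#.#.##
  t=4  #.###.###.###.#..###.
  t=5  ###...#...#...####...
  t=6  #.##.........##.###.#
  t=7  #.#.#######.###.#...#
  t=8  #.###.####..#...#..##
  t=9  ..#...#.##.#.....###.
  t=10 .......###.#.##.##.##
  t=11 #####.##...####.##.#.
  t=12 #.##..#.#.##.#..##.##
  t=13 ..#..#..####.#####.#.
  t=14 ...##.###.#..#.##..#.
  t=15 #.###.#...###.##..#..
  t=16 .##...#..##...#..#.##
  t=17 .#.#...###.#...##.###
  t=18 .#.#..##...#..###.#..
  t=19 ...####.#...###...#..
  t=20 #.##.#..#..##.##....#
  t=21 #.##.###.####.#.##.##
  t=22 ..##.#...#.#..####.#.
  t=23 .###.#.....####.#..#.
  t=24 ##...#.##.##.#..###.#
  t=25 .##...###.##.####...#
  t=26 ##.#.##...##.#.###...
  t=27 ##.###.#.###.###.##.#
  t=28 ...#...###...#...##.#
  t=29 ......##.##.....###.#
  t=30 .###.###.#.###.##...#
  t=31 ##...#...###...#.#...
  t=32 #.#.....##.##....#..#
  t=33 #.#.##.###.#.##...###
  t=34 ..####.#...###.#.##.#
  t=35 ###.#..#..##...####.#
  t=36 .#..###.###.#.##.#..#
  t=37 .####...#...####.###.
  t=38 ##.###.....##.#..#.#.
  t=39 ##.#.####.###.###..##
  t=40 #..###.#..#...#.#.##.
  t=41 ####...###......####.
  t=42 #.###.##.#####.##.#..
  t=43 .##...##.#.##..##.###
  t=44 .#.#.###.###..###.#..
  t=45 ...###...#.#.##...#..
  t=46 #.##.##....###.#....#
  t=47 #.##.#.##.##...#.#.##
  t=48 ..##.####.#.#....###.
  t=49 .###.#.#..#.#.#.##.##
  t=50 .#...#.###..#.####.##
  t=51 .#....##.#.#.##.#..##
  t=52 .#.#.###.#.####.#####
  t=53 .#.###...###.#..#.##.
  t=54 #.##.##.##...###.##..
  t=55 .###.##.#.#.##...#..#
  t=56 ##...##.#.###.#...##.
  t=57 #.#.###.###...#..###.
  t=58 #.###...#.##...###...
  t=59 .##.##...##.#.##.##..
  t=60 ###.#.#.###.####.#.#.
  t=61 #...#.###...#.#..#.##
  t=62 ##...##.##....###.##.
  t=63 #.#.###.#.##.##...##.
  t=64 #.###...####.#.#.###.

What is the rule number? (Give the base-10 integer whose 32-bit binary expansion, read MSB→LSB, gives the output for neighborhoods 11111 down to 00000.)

  ##### -> #   bit 31 = 1  t=1,i=6
  ####. -> #   bit 30 = 1  t=0,i=20
  ###.# -> .   bit 29 = 0  t=0,i=0
  ###.. -> #   bit 28 = 1  t=0,i=4
  ##.## -> .   bit 27 = 0  t=0,i=1
  ##.#. -> .   bit 26 = 0  t=1,i=19
  ##..# -> .   bit 25 = 0  t=3,i=13
  ##... -> #   bit 24 = 1  t=0,i=5
  #.### -> #   bit 23 = 1  t=0,i=2
  #.##. -> #   bit 22 = 1  t=2,i=3
  #.#.# -> #   bit 21 = 1  t=3,i=6
  #.#.. -> #   bit 20 = 1  t=1,i=20
  #..## -> #   bit 19 = 1  t=0,i=17
  #..#. -> #   bit 18 = 1  t=1,i=1
  #...# -> .   bit 17 = 0  t=1,i=14
  #.... -> #   bit 16 = 1  t=0,i=6
  .#### -> .   bit 15 = 0  t=0,i=19
  .###. -> .   bit 14 = 0  t=0,i=3
  .##.# -> #   bit 13 = 1  t=2,i=4
  .##.. -> .   bit 12 = 0  t=2,i=16
  .#.## -> #   bit 11 = 1  t=1,i=3
  .#.#. -> .   bit 10 = 0  t=3,i=16
  .#..# -> #   bit 9 = 1  t=0,i=16
  .#... -> .   bit 8 = 0  t=5,i=7
  ..### -> #   bit 7 = 1  t=0,i=18
  ..##. -> #   bit 6 = 1  t=3,i=3
  ..#.# -> .   bit 5 = 0  t=1,i=2
  ..#.. -> .   bit 4 = 0  t=0,i=15
  ...## -> #   bit 3 = 1  t=1,i=15
  ...#. -> .   bit 2 = 0  t=0,i=14
  ....# -> .   bit 1 = 0  t=0,i=13
  ..... -> #   bit 0 = 1  t=0,i=7
  bits 11010001111111010010101011001001 = 3523029705

3523029705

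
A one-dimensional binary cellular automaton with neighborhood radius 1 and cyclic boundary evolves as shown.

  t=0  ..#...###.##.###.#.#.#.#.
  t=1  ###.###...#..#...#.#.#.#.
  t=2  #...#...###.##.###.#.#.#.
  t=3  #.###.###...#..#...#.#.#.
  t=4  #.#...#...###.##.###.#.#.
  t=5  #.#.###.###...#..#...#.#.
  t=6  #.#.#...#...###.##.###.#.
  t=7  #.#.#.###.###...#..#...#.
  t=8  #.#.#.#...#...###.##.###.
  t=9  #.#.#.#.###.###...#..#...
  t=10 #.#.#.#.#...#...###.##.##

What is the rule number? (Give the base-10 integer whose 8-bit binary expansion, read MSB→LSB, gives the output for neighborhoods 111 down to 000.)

15

  [7] ### => .  t=0,i=7
  [6] ##. => .  t=0,i=8
  [5] #.# => .  t=0,i=9
  [4] #.. => .  t=0,i=3
  [3] .## => #  t=0,i=6
  [2] .#. => #  t=0,i=2
  [1] ..# => #  t=0,i=1
  [0] ... => #  t=0,i=0
  bits 00001111 = 15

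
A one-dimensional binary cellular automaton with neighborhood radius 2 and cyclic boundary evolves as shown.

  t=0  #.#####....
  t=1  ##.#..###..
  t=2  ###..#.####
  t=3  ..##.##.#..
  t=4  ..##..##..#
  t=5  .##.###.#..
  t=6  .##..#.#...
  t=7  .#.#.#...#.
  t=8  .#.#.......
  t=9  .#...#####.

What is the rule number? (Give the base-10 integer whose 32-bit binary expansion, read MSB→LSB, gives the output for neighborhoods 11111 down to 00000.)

388622433

  nb #####: next=.  (t=0,i=4, bit31=0)
  nb ####.: next=.  (t=0,i=5, bit30=0)
  nb ###.#: next=.  (t=5,i=6, bit29=0)
  nb ###..: next=#  (t=0,i=6, bit28=1)
  nb ##.##: next=.  (t=3,i=4, bit27=0)
  nb ##.#.: next=#  (t=1,i=2, bit26=1)
  nb ##..#: next=#  (t=1,i=9, bit25=1)
  nb ##...: next=#  (t=0,i=7, bit24=1)
  nb #.###: next=.  (t=0,i=2, bit23=0)
  nb #.##.: next=.  (t=3,i=5, bit22=0)
  nb #.#.#: next=#  (t=7,i=3, bit21=1)
  nb #.#..: next=.  (t=1,i=3, bit20=0)
  nb #..##: next=#  (t=1,i=5, bit19=1)
  nb #..#.: next=.  (t=2,i=4, bit18=0)
  nb #...#: next=.  (t=5,i=10, bit17=0)
  nb #....: next=#  (t=0,i=8, bit16=1)
  nb .####: next=#  (t=0,i=3, bit15=1)
  nb .###.: next=#  (t=1,i=7, bit14=1)
  nb .##.#: next=#  (t=1,i=1, bit13=1)
  nb .##..: next=.  (t=4,i=3, bit12=0)
  nb .#.##: next=#  (t=0,i=1, bit11=1)
  nb .#.#.: next=.  (t=6,i=6, bit10=0)
  nb .#..#: next=.  (t=1,i=4, bit9=0)
  nb .#...: next=.  (t=3,i=9, bit8=0)
  nb ..###: next=.  (t=1,i=6, bit7=0)
  nb ..##.: next=#  (t=1,i=0, bit6=1)
  nb ..#.#: next=#  (t=0,i=0, bit5=1)
  nb ..#..: next=.  (t=4,i=10, bit4=0)
  nb ...##: next=.  (t=3,i=1, bit3=0)
  nb ...#.: next=.  (t=0,i=10, bit2=0)
  nb ....#: next=.  (t=0,i=9, bit1=0)
  nb .....: next=#  (t=8,i=6, bit0=1)
  bits 00010111001010011110100001100001 = 388622433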